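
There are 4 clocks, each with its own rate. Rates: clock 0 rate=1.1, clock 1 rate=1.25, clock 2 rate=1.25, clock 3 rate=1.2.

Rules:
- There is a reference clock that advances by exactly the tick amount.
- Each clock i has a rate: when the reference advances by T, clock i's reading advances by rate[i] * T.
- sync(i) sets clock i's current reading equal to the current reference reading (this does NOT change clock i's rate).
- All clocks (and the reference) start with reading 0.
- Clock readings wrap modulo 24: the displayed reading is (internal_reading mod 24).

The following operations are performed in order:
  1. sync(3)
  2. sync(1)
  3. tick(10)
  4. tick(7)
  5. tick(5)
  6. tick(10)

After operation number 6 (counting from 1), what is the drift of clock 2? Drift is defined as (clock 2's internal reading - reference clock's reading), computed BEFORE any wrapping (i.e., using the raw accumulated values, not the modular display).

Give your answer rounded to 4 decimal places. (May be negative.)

After op 1 sync(3): ref=0.0000 raw=[0.0000 0.0000 0.0000 0.0000]
After op 2 sync(1): ref=0.0000 raw=[0.0000 0.0000 0.0000 0.0000]
After op 3 tick(10): ref=10.0000 raw=[11.0000 12.5000 12.5000 12.0000]
After op 4 tick(7): ref=17.0000 raw=[18.7000 21.2500 21.2500 20.4000]
After op 5 tick(5): ref=22.0000 raw=[24.2000 27.5000 27.5000 26.4000]
After op 6 tick(10): ref=32.0000 raw=[35.2000 40.0000 40.0000 38.4000]
Drift of clock 2 after op 6: 40.0000 - 32.0000 = 8.0000

Answer: 8.0000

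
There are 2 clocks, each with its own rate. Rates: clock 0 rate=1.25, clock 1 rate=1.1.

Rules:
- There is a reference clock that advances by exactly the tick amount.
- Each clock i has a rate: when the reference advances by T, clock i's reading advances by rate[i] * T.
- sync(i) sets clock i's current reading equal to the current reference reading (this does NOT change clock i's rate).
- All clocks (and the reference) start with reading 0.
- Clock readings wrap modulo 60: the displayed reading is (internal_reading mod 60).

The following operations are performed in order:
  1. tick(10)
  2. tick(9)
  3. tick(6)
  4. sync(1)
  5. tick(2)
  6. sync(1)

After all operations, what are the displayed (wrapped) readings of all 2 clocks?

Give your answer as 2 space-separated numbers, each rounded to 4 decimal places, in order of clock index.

Answer: 33.7500 27.0000

Derivation:
After op 1 tick(10): ref=10.0000 raw=[12.5000 11.0000]
After op 2 tick(9): ref=19.0000 raw=[23.7500 20.9000]
After op 3 tick(6): ref=25.0000 raw=[31.2500 27.5000]
After op 4 sync(1): ref=25.0000 raw=[31.2500 25.0000]
After op 5 tick(2): ref=27.0000 raw=[33.7500 27.2000]
After op 6 sync(1): ref=27.0000 raw=[33.7500 27.0000]
Wrap final raw readings (mod 60): 33.7500 mod 60 = 33.7500; 27.0000 mod 60 = 27.0000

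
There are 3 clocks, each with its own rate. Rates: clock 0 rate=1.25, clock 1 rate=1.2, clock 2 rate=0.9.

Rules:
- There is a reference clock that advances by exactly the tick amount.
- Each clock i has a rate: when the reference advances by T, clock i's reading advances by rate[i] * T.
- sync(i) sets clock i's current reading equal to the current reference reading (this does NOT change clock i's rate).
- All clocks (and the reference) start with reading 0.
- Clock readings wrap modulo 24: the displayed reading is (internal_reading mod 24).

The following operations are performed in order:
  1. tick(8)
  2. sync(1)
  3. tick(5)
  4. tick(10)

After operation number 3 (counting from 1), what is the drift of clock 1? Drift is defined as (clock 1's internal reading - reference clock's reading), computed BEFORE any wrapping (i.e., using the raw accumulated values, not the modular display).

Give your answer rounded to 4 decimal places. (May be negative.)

Answer: 1.0000

Derivation:
After op 1 tick(8): ref=8.0000 raw=[10.0000 9.6000 7.2000]
After op 2 sync(1): ref=8.0000 raw=[10.0000 8.0000 7.2000]
After op 3 tick(5): ref=13.0000 raw=[16.2500 14.0000 11.7000]
Drift of clock 1 after op 3: 14.0000 - 13.0000 = 1.0000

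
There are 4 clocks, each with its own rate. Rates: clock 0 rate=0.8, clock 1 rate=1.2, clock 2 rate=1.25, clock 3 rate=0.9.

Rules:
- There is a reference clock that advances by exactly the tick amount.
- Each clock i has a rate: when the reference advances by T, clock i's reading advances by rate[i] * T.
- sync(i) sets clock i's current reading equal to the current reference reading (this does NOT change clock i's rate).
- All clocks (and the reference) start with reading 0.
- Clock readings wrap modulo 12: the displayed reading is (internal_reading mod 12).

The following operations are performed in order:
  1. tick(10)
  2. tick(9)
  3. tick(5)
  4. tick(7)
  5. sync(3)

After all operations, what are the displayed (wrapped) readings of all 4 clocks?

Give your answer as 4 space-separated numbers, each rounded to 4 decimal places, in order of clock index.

After op 1 tick(10): ref=10.0000 raw=[8.0000 12.0000 12.5000 9.0000]
After op 2 tick(9): ref=19.0000 raw=[15.2000 22.8000 23.7500 17.1000]
After op 3 tick(5): ref=24.0000 raw=[19.2000 28.8000 30.0000 21.6000]
After op 4 tick(7): ref=31.0000 raw=[24.8000 37.2000 38.7500 27.9000]
After op 5 sync(3): ref=31.0000 raw=[24.8000 37.2000 38.7500 31.0000]
Wrap final raw readings (mod 12): 24.8000 mod 12 = 0.8000; 37.2000 mod 12 = 1.2000; 38.7500 mod 12 = 2.7500; 31.0000 mod 12 = 7.0000

Answer: 0.8000 1.2000 2.7500 7.0000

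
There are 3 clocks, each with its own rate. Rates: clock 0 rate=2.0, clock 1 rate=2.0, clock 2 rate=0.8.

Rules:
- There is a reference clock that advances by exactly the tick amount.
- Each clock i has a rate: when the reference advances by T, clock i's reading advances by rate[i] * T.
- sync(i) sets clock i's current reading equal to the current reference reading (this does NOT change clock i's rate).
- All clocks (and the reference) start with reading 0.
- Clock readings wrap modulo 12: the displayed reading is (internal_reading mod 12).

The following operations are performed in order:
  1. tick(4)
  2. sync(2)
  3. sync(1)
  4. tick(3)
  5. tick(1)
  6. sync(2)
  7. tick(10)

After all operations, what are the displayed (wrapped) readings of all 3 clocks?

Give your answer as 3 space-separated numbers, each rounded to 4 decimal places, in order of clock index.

After op 1 tick(4): ref=4.0000 raw=[8.0000 8.0000 3.2000]
After op 2 sync(2): ref=4.0000 raw=[8.0000 8.0000 4.0000]
After op 3 sync(1): ref=4.0000 raw=[8.0000 4.0000 4.0000]
After op 4 tick(3): ref=7.0000 raw=[14.0000 10.0000 6.4000]
After op 5 tick(1): ref=8.0000 raw=[16.0000 12.0000 7.2000]
After op 6 sync(2): ref=8.0000 raw=[16.0000 12.0000 8.0000]
After op 7 tick(10): ref=18.0000 raw=[36.0000 32.0000 16.0000]
Wrap final raw readings (mod 12): 36.0000 mod 12 = 0.0000; 32.0000 mod 12 = 8.0000; 16.0000 mod 12 = 4.0000

Answer: 0.0000 8.0000 4.0000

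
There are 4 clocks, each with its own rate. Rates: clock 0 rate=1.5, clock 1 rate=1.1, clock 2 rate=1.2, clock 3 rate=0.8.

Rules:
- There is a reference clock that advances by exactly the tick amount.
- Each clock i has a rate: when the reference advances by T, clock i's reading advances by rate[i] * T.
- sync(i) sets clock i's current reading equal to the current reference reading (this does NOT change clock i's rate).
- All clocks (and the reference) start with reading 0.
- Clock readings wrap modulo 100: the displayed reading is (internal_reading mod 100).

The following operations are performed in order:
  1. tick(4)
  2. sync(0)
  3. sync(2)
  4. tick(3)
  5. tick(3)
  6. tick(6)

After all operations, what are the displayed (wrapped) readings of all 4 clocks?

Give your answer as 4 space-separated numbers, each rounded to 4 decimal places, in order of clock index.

After op 1 tick(4): ref=4.0000 raw=[6.0000 4.4000 4.8000 3.2000]
After op 2 sync(0): ref=4.0000 raw=[4.0000 4.4000 4.8000 3.2000]
After op 3 sync(2): ref=4.0000 raw=[4.0000 4.4000 4.0000 3.2000]
After op 4 tick(3): ref=7.0000 raw=[8.5000 7.7000 7.6000 5.6000]
After op 5 tick(3): ref=10.0000 raw=[13.0000 11.0000 11.2000 8.0000]
After op 6 tick(6): ref=16.0000 raw=[22.0000 17.6000 18.4000 12.8000]
Wrap final raw readings (mod 100): 22.0000 mod 100 = 22.0000; 17.6000 mod 100 = 17.6000; 18.4000 mod 100 = 18.4000; 12.8000 mod 100 = 12.8000

Answer: 22.0000 17.6000 18.4000 12.8000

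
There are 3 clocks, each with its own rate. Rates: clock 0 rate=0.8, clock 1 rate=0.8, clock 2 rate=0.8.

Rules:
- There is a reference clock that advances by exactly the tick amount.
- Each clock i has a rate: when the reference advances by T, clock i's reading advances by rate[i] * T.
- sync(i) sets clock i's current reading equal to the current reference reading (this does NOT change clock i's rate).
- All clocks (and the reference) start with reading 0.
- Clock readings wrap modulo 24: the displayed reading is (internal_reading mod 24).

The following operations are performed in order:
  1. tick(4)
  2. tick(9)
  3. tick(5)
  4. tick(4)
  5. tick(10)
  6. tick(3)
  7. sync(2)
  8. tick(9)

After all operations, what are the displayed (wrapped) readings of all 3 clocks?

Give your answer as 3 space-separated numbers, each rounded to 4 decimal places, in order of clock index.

Answer: 11.2000 11.2000 18.2000

Derivation:
After op 1 tick(4): ref=4.0000 raw=[3.2000 3.2000 3.2000]
After op 2 tick(9): ref=13.0000 raw=[10.4000 10.4000 10.4000]
After op 3 tick(5): ref=18.0000 raw=[14.4000 14.4000 14.4000]
After op 4 tick(4): ref=22.0000 raw=[17.6000 17.6000 17.6000]
After op 5 tick(10): ref=32.0000 raw=[25.6000 25.6000 25.6000]
After op 6 tick(3): ref=35.0000 raw=[28.0000 28.0000 28.0000]
After op 7 sync(2): ref=35.0000 raw=[28.0000 28.0000 35.0000]
After op 8 tick(9): ref=44.0000 raw=[35.2000 35.2000 42.2000]
Wrap final raw readings (mod 24): 35.2000 mod 24 = 11.2000; 35.2000 mod 24 = 11.2000; 42.2000 mod 24 = 18.2000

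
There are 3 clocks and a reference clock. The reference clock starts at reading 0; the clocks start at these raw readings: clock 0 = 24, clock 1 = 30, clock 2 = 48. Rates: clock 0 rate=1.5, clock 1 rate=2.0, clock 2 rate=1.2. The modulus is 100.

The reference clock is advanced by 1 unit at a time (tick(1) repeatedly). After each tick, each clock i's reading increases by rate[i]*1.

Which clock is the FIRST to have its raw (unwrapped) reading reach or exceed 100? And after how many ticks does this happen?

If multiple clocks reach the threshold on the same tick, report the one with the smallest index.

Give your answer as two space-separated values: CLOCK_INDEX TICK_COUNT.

Answer: 1 35

Derivation:
clock 0: start=24, rate=1.5, needs 100-24 = 76; ticks = ceil(76/1.5) = ceil(50.6667) = 51; reading at tick 51 = 24 + 1.5*51 = 100.5000
clock 1: start=30, rate=2.0, needs 100-30 = 70; ticks = ceil(70/2.0) = ceil(35.0000) = 35; reading at tick 35 = 30 + 2.0*35 = 100.0000
clock 2: start=48, rate=1.2, needs 100-48 = 52; ticks = ceil(52/1.2) = ceil(43.3333) = 44; reading at tick 44 = 48 + 1.2*44 = 100.8000
Minimum tick count = 35; winners = [1]; smallest index = 1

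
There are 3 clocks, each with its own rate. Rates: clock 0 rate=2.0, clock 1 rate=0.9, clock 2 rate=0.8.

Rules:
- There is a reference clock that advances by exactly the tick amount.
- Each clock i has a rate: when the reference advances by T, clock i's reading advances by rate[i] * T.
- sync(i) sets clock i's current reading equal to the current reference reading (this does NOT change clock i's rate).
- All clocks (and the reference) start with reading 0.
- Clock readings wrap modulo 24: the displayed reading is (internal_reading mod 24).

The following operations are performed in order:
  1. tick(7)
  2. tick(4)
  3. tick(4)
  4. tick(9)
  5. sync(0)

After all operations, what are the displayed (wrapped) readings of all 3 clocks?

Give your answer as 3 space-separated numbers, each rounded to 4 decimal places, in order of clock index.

After op 1 tick(7): ref=7.0000 raw=[14.0000 6.3000 5.6000]
After op 2 tick(4): ref=11.0000 raw=[22.0000 9.9000 8.8000]
After op 3 tick(4): ref=15.0000 raw=[30.0000 13.5000 12.0000]
After op 4 tick(9): ref=24.0000 raw=[48.0000 21.6000 19.2000]
After op 5 sync(0): ref=24.0000 raw=[24.0000 21.6000 19.2000]
Wrap final raw readings (mod 24): 24.0000 mod 24 = 0.0000; 21.6000 mod 24 = 21.6000; 19.2000 mod 24 = 19.2000

Answer: 0.0000 21.6000 19.2000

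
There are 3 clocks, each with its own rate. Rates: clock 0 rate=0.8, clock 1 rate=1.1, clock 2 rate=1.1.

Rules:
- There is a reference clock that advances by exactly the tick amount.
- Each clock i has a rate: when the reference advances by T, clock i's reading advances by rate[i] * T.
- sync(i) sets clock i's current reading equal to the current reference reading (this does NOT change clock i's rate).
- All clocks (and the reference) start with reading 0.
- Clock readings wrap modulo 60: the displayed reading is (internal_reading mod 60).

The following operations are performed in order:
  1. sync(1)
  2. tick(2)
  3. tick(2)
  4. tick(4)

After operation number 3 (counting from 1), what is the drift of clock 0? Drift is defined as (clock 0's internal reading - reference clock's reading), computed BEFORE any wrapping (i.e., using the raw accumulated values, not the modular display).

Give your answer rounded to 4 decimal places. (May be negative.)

After op 1 sync(1): ref=0.0000 raw=[0.0000 0.0000 0.0000]
After op 2 tick(2): ref=2.0000 raw=[1.6000 2.2000 2.2000]
After op 3 tick(2): ref=4.0000 raw=[3.2000 4.4000 4.4000]
Drift of clock 0 after op 3: 3.2000 - 4.0000 = -0.8000

Answer: -0.8000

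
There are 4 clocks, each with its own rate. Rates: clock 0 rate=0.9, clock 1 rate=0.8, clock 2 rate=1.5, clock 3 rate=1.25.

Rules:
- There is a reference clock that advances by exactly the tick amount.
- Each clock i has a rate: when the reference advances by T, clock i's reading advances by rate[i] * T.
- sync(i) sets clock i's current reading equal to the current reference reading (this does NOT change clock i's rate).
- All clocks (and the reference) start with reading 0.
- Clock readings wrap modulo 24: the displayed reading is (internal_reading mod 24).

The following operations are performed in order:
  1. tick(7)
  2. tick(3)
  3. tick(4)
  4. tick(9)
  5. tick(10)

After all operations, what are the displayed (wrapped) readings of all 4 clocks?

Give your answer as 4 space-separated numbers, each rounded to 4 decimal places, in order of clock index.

After op 1 tick(7): ref=7.0000 raw=[6.3000 5.6000 10.5000 8.7500]
After op 2 tick(3): ref=10.0000 raw=[9.0000 8.0000 15.0000 12.5000]
After op 3 tick(4): ref=14.0000 raw=[12.6000 11.2000 21.0000 17.5000]
After op 4 tick(9): ref=23.0000 raw=[20.7000 18.4000 34.5000 28.7500]
After op 5 tick(10): ref=33.0000 raw=[29.7000 26.4000 49.5000 41.2500]
Wrap final raw readings (mod 24): 29.7000 mod 24 = 5.7000; 26.4000 mod 24 = 2.4000; 49.5000 mod 24 = 1.5000; 41.2500 mod 24 = 17.2500

Answer: 5.7000 2.4000 1.5000 17.2500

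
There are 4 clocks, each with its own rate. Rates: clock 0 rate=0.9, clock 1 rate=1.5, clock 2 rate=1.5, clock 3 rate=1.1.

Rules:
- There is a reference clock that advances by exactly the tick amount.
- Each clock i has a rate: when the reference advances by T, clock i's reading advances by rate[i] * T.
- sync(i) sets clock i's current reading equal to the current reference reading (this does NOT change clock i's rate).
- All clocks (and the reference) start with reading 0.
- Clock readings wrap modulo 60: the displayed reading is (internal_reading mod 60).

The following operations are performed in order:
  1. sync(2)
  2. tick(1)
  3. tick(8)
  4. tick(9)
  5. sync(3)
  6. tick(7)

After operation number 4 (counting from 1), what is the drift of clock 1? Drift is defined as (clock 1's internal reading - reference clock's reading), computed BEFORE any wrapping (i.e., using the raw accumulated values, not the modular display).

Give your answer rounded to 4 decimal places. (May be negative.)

After op 1 sync(2): ref=0.0000 raw=[0.0000 0.0000 0.0000 0.0000]
After op 2 tick(1): ref=1.0000 raw=[0.9000 1.5000 1.5000 1.1000]
After op 3 tick(8): ref=9.0000 raw=[8.1000 13.5000 13.5000 9.9000]
After op 4 tick(9): ref=18.0000 raw=[16.2000 27.0000 27.0000 19.8000]
Drift of clock 1 after op 4: 27.0000 - 18.0000 = 9.0000

Answer: 9.0000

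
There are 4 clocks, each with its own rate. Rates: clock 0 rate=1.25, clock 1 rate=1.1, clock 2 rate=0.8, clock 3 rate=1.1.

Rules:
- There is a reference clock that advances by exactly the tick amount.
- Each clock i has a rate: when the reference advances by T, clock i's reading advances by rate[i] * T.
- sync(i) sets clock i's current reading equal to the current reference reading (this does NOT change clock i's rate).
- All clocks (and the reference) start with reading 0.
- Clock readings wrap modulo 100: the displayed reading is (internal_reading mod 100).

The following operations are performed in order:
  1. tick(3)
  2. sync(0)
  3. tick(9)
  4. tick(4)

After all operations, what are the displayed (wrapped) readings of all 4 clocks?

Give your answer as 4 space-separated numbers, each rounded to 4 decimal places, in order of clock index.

Answer: 19.2500 17.6000 12.8000 17.6000

Derivation:
After op 1 tick(3): ref=3.0000 raw=[3.7500 3.3000 2.4000 3.3000]
After op 2 sync(0): ref=3.0000 raw=[3.0000 3.3000 2.4000 3.3000]
After op 3 tick(9): ref=12.0000 raw=[14.2500 13.2000 9.6000 13.2000]
After op 4 tick(4): ref=16.0000 raw=[19.2500 17.6000 12.8000 17.6000]
Wrap final raw readings (mod 100): 19.2500 mod 100 = 19.2500; 17.6000 mod 100 = 17.6000; 12.8000 mod 100 = 12.8000; 17.6000 mod 100 = 17.6000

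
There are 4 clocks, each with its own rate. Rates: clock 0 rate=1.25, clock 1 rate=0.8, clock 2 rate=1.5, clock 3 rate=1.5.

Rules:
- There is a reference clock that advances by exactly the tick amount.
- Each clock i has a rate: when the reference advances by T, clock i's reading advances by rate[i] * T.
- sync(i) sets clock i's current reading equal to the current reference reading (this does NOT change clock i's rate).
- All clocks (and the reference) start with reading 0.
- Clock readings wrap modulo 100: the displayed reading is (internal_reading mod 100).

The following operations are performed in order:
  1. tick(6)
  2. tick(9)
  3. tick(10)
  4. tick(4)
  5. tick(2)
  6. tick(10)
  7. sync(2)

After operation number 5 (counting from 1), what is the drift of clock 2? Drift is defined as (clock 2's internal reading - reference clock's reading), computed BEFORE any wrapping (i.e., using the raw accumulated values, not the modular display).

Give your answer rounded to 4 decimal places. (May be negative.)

After op 1 tick(6): ref=6.0000 raw=[7.5000 4.8000 9.0000 9.0000]
After op 2 tick(9): ref=15.0000 raw=[18.7500 12.0000 22.5000 22.5000]
After op 3 tick(10): ref=25.0000 raw=[31.2500 20.0000 37.5000 37.5000]
After op 4 tick(4): ref=29.0000 raw=[36.2500 23.2000 43.5000 43.5000]
After op 5 tick(2): ref=31.0000 raw=[38.7500 24.8000 46.5000 46.5000]
Drift of clock 2 after op 5: 46.5000 - 31.0000 = 15.5000

Answer: 15.5000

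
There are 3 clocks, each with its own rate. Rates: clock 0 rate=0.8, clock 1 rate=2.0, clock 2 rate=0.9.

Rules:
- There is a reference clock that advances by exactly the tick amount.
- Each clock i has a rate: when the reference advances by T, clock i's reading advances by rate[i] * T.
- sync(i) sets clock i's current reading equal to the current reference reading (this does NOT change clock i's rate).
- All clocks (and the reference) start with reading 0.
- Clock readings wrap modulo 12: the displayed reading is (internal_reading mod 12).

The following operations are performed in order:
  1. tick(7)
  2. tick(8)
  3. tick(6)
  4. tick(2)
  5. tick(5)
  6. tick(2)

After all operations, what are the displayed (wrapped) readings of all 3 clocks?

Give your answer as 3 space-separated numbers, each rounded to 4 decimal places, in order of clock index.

Answer: 0.0000 0.0000 3.0000

Derivation:
After op 1 tick(7): ref=7.0000 raw=[5.6000 14.0000 6.3000]
After op 2 tick(8): ref=15.0000 raw=[12.0000 30.0000 13.5000]
After op 3 tick(6): ref=21.0000 raw=[16.8000 42.0000 18.9000]
After op 4 tick(2): ref=23.0000 raw=[18.4000 46.0000 20.7000]
After op 5 tick(5): ref=28.0000 raw=[22.4000 56.0000 25.2000]
After op 6 tick(2): ref=30.0000 raw=[24.0000 60.0000 27.0000]
Wrap final raw readings (mod 12): 24.0000 mod 12 = 0.0000; 60.0000 mod 12 = 0.0000; 27.0000 mod 12 = 3.0000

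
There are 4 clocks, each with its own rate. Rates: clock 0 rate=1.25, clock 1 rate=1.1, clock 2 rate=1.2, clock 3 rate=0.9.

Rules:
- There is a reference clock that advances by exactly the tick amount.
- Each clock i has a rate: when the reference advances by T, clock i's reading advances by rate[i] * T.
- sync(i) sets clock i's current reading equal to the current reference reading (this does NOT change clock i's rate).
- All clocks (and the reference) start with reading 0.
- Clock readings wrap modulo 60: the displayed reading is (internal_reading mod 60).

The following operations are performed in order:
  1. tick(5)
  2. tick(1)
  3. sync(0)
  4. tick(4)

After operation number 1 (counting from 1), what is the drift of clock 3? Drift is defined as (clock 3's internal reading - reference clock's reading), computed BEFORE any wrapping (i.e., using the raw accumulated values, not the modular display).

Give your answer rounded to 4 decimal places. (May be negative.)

After op 1 tick(5): ref=5.0000 raw=[6.2500 5.5000 6.0000 4.5000]
Drift of clock 3 after op 1: 4.5000 - 5.0000 = -0.5000

Answer: -0.5000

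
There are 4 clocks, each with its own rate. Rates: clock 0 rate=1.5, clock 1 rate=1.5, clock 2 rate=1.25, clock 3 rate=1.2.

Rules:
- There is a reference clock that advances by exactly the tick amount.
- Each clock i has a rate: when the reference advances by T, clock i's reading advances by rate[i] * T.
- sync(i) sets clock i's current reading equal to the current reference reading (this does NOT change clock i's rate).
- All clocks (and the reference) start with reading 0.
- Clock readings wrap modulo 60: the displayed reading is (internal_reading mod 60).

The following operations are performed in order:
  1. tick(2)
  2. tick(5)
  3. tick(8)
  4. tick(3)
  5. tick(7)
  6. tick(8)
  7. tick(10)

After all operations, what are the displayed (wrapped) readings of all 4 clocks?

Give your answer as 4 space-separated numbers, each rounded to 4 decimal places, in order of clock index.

After op 1 tick(2): ref=2.0000 raw=[3.0000 3.0000 2.5000 2.4000]
After op 2 tick(5): ref=7.0000 raw=[10.5000 10.5000 8.7500 8.4000]
After op 3 tick(8): ref=15.0000 raw=[22.5000 22.5000 18.7500 18.0000]
After op 4 tick(3): ref=18.0000 raw=[27.0000 27.0000 22.5000 21.6000]
After op 5 tick(7): ref=25.0000 raw=[37.5000 37.5000 31.2500 30.0000]
After op 6 tick(8): ref=33.0000 raw=[49.5000 49.5000 41.2500 39.6000]
After op 7 tick(10): ref=43.0000 raw=[64.5000 64.5000 53.7500 51.6000]
Wrap final raw readings (mod 60): 64.5000 mod 60 = 4.5000; 64.5000 mod 60 = 4.5000; 53.7500 mod 60 = 53.7500; 51.6000 mod 60 = 51.6000

Answer: 4.5000 4.5000 53.7500 51.6000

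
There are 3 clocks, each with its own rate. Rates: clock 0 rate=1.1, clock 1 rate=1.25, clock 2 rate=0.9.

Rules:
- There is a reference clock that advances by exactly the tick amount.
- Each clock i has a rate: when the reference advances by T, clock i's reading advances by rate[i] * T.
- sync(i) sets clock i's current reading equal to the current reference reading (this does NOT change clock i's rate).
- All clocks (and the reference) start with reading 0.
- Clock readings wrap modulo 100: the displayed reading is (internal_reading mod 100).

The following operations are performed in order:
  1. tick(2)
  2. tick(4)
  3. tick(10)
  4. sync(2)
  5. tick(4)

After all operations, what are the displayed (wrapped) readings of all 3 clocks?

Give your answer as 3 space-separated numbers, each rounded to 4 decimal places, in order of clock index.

Answer: 22.0000 25.0000 19.6000

Derivation:
After op 1 tick(2): ref=2.0000 raw=[2.2000 2.5000 1.8000]
After op 2 tick(4): ref=6.0000 raw=[6.6000 7.5000 5.4000]
After op 3 tick(10): ref=16.0000 raw=[17.6000 20.0000 14.4000]
After op 4 sync(2): ref=16.0000 raw=[17.6000 20.0000 16.0000]
After op 5 tick(4): ref=20.0000 raw=[22.0000 25.0000 19.6000]
Wrap final raw readings (mod 100): 22.0000 mod 100 = 22.0000; 25.0000 mod 100 = 25.0000; 19.6000 mod 100 = 19.6000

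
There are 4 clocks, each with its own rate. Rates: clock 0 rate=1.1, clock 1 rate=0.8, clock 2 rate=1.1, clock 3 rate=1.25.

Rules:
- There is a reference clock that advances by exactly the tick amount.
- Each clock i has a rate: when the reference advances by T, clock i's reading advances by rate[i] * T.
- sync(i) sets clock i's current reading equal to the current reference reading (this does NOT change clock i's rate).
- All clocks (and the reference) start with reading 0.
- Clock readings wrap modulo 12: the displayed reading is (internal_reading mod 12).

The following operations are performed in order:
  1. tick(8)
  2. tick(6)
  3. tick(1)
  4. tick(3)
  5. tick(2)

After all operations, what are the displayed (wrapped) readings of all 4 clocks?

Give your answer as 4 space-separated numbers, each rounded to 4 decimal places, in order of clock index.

After op 1 tick(8): ref=8.0000 raw=[8.8000 6.4000 8.8000 10.0000]
After op 2 tick(6): ref=14.0000 raw=[15.4000 11.2000 15.4000 17.5000]
After op 3 tick(1): ref=15.0000 raw=[16.5000 12.0000 16.5000 18.7500]
After op 4 tick(3): ref=18.0000 raw=[19.8000 14.4000 19.8000 22.5000]
After op 5 tick(2): ref=20.0000 raw=[22.0000 16.0000 22.0000 25.0000]
Wrap final raw readings (mod 12): 22.0000 mod 12 = 10.0000; 16.0000 mod 12 = 4.0000; 22.0000 mod 12 = 10.0000; 25.0000 mod 12 = 1.0000

Answer: 10.0000 4.0000 10.0000 1.0000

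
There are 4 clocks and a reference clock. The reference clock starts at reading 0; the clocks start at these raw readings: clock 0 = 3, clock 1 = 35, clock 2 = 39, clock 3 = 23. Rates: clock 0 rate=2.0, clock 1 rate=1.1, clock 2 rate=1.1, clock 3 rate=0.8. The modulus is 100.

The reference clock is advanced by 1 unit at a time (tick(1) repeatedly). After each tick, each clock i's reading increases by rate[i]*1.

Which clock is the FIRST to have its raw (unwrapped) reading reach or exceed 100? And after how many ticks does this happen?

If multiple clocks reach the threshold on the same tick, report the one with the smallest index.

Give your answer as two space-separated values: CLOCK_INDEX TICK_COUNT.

clock 0: start=3, rate=2.0, needs 100-3 = 97; ticks = ceil(97/2.0) = ceil(48.5000) = 49; reading at tick 49 = 3 + 2.0*49 = 101.0000
clock 1: start=35, rate=1.1, needs 100-35 = 65; ticks = ceil(65/1.1) = ceil(59.0909) = 60; reading at tick 60 = 35 + 1.1*60 = 101.0000
clock 2: start=39, rate=1.1, needs 100-39 = 61; ticks = ceil(61/1.1) = ceil(55.4545) = 56; reading at tick 56 = 39 + 1.1*56 = 100.6000
clock 3: start=23, rate=0.8, needs 100-23 = 77; ticks = ceil(77/0.8) = ceil(96.2500) = 97; reading at tick 97 = 23 + 0.8*97 = 100.6000
Minimum tick count = 49; winners = [0]; smallest index = 0

Answer: 0 49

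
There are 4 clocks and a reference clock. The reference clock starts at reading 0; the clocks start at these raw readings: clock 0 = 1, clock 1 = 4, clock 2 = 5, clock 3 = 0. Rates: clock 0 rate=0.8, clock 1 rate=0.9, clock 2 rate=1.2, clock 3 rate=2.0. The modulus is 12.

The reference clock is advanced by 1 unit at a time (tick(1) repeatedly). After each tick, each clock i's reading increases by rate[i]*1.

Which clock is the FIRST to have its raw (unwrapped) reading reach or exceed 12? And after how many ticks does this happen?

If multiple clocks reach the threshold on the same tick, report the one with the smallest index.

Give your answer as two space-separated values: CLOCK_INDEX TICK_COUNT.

clock 0: start=1, rate=0.8, needs 12-1 = 11; ticks = ceil(11/0.8) = ceil(13.7500) = 14; reading at tick 14 = 1 + 0.8*14 = 12.2000
clock 1: start=4, rate=0.9, needs 12-4 = 8; ticks = ceil(8/0.9) = ceil(8.8889) = 9; reading at tick 9 = 4 + 0.9*9 = 12.1000
clock 2: start=5, rate=1.2, needs 12-5 = 7; ticks = ceil(7/1.2) = ceil(5.8333) = 6; reading at tick 6 = 5 + 1.2*6 = 12.2000
clock 3: start=0, rate=2.0, needs 12-0 = 12; ticks = ceil(12/2.0) = ceil(6.0000) = 6; reading at tick 6 = 0 + 2.0*6 = 12.0000
Minimum tick count = 6; winners = [2, 3]; smallest index = 2

Answer: 2 6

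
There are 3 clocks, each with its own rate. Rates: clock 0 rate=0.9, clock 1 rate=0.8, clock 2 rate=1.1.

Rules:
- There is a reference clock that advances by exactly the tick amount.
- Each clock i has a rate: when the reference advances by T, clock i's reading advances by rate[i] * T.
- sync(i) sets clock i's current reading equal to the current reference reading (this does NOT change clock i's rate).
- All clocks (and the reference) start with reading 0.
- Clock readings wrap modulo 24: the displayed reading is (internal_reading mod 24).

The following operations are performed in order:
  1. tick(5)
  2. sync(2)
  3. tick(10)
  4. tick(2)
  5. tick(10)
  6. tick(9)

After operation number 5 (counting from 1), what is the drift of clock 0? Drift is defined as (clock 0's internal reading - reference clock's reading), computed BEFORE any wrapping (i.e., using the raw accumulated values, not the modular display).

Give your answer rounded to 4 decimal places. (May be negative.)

Answer: -2.7000

Derivation:
After op 1 tick(5): ref=5.0000 raw=[4.5000 4.0000 5.5000]
After op 2 sync(2): ref=5.0000 raw=[4.5000 4.0000 5.0000]
After op 3 tick(10): ref=15.0000 raw=[13.5000 12.0000 16.0000]
After op 4 tick(2): ref=17.0000 raw=[15.3000 13.6000 18.2000]
After op 5 tick(10): ref=27.0000 raw=[24.3000 21.6000 29.2000]
Drift of clock 0 after op 5: 24.3000 - 27.0000 = -2.7000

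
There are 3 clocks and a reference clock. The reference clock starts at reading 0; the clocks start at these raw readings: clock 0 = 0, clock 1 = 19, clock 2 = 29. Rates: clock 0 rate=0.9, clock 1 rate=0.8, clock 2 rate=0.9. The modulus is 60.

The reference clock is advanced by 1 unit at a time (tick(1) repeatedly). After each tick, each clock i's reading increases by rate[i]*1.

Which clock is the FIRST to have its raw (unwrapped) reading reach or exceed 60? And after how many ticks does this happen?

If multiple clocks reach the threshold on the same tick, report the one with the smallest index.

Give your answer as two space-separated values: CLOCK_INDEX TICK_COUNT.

Answer: 2 35

Derivation:
clock 0: start=0, rate=0.9, needs 60-0 = 60; ticks = ceil(60/0.9) = ceil(66.6667) = 67; reading at tick 67 = 0 + 0.9*67 = 60.3000
clock 1: start=19, rate=0.8, needs 60-19 = 41; ticks = ceil(41/0.8) = ceil(51.2500) = 52; reading at tick 52 = 19 + 0.8*52 = 60.6000
clock 2: start=29, rate=0.9, needs 60-29 = 31; ticks = ceil(31/0.9) = ceil(34.4444) = 35; reading at tick 35 = 29 + 0.9*35 = 60.5000
Minimum tick count = 35; winners = [2]; smallest index = 2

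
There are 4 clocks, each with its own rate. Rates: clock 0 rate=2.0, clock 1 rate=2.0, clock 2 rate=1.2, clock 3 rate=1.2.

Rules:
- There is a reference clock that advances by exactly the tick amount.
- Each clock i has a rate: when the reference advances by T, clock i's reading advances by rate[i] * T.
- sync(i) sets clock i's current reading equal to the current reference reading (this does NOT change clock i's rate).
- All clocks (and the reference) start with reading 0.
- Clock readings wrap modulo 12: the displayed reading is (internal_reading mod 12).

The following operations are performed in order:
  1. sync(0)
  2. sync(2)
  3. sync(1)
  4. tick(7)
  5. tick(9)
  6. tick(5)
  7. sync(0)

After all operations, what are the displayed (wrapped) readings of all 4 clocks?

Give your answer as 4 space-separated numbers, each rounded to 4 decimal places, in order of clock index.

After op 1 sync(0): ref=0.0000 raw=[0.0000 0.0000 0.0000 0.0000]
After op 2 sync(2): ref=0.0000 raw=[0.0000 0.0000 0.0000 0.0000]
After op 3 sync(1): ref=0.0000 raw=[0.0000 0.0000 0.0000 0.0000]
After op 4 tick(7): ref=7.0000 raw=[14.0000 14.0000 8.4000 8.4000]
After op 5 tick(9): ref=16.0000 raw=[32.0000 32.0000 19.2000 19.2000]
After op 6 tick(5): ref=21.0000 raw=[42.0000 42.0000 25.2000 25.2000]
After op 7 sync(0): ref=21.0000 raw=[21.0000 42.0000 25.2000 25.2000]
Wrap final raw readings (mod 12): 21.0000 mod 12 = 9.0000; 42.0000 mod 12 = 6.0000; 25.2000 mod 12 = 1.2000; 25.2000 mod 12 = 1.2000

Answer: 9.0000 6.0000 1.2000 1.2000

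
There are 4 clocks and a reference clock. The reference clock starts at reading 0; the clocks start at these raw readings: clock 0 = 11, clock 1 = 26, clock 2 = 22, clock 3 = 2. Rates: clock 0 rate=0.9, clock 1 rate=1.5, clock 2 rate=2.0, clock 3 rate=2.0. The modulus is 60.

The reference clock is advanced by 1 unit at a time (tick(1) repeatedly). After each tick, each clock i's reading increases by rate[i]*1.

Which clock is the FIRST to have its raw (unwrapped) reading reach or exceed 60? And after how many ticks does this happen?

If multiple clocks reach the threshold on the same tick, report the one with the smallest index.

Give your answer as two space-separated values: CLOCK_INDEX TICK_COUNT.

Answer: 2 19

Derivation:
clock 0: start=11, rate=0.9, needs 60-11 = 49; ticks = ceil(49/0.9) = ceil(54.4444) = 55; reading at tick 55 = 11 + 0.9*55 = 60.5000
clock 1: start=26, rate=1.5, needs 60-26 = 34; ticks = ceil(34/1.5) = ceil(22.6667) = 23; reading at tick 23 = 26 + 1.5*23 = 60.5000
clock 2: start=22, rate=2.0, needs 60-22 = 38; ticks = ceil(38/2.0) = ceil(19.0000) = 19; reading at tick 19 = 22 + 2.0*19 = 60.0000
clock 3: start=2, rate=2.0, needs 60-2 = 58; ticks = ceil(58/2.0) = ceil(29.0000) = 29; reading at tick 29 = 2 + 2.0*29 = 60.0000
Minimum tick count = 19; winners = [2]; smallest index = 2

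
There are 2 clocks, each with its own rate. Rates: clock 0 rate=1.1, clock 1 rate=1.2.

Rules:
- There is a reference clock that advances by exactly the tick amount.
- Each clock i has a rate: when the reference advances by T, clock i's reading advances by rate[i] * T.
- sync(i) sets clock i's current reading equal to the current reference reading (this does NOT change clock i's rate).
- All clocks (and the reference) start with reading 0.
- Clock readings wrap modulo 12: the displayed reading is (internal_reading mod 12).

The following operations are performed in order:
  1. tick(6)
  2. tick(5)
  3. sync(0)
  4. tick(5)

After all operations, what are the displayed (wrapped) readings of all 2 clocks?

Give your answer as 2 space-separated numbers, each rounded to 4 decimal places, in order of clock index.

After op 1 tick(6): ref=6.0000 raw=[6.6000 7.2000]
After op 2 tick(5): ref=11.0000 raw=[12.1000 13.2000]
After op 3 sync(0): ref=11.0000 raw=[11.0000 13.2000]
After op 4 tick(5): ref=16.0000 raw=[16.5000 19.2000]
Wrap final raw readings (mod 12): 16.5000 mod 12 = 4.5000; 19.2000 mod 12 = 7.2000

Answer: 4.5000 7.2000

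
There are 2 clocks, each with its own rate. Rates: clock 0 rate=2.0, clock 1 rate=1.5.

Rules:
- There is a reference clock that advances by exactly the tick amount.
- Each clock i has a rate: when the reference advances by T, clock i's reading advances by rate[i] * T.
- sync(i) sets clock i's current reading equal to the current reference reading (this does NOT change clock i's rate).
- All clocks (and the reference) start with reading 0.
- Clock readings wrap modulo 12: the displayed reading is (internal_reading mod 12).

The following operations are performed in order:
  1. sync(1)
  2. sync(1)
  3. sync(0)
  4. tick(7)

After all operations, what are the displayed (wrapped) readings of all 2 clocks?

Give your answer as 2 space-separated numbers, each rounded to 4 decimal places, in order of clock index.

After op 1 sync(1): ref=0.0000 raw=[0.0000 0.0000]
After op 2 sync(1): ref=0.0000 raw=[0.0000 0.0000]
After op 3 sync(0): ref=0.0000 raw=[0.0000 0.0000]
After op 4 tick(7): ref=7.0000 raw=[14.0000 10.5000]
Wrap final raw readings (mod 12): 14.0000 mod 12 = 2.0000; 10.5000 mod 12 = 10.5000

Answer: 2.0000 10.5000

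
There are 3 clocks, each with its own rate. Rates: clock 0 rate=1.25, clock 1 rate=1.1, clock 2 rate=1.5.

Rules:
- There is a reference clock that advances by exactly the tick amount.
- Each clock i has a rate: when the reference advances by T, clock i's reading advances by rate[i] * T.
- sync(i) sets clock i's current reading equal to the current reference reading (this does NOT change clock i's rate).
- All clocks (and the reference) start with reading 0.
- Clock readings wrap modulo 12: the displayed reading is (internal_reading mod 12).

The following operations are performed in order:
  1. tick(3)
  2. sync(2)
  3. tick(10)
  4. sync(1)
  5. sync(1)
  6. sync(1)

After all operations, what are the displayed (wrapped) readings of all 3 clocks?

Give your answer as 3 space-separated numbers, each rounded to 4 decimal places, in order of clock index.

After op 1 tick(3): ref=3.0000 raw=[3.7500 3.3000 4.5000]
After op 2 sync(2): ref=3.0000 raw=[3.7500 3.3000 3.0000]
After op 3 tick(10): ref=13.0000 raw=[16.2500 14.3000 18.0000]
After op 4 sync(1): ref=13.0000 raw=[16.2500 13.0000 18.0000]
After op 5 sync(1): ref=13.0000 raw=[16.2500 13.0000 18.0000]
After op 6 sync(1): ref=13.0000 raw=[16.2500 13.0000 18.0000]
Wrap final raw readings (mod 12): 16.2500 mod 12 = 4.2500; 13.0000 mod 12 = 1.0000; 18.0000 mod 12 = 6.0000

Answer: 4.2500 1.0000 6.0000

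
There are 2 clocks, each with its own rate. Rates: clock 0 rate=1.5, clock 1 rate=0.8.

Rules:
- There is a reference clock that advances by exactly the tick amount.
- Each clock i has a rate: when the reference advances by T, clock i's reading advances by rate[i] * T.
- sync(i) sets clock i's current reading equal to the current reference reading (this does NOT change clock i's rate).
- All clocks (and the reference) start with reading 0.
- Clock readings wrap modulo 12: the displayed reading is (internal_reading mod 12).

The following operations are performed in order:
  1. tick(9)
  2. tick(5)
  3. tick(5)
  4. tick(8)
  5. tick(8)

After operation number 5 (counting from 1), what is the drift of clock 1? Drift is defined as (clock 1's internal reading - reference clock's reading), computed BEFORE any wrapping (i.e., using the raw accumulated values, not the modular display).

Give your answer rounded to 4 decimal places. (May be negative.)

Answer: -7.0000

Derivation:
After op 1 tick(9): ref=9.0000 raw=[13.5000 7.2000]
After op 2 tick(5): ref=14.0000 raw=[21.0000 11.2000]
After op 3 tick(5): ref=19.0000 raw=[28.5000 15.2000]
After op 4 tick(8): ref=27.0000 raw=[40.5000 21.6000]
After op 5 tick(8): ref=35.0000 raw=[52.5000 28.0000]
Drift of clock 1 after op 5: 28.0000 - 35.0000 = -7.0000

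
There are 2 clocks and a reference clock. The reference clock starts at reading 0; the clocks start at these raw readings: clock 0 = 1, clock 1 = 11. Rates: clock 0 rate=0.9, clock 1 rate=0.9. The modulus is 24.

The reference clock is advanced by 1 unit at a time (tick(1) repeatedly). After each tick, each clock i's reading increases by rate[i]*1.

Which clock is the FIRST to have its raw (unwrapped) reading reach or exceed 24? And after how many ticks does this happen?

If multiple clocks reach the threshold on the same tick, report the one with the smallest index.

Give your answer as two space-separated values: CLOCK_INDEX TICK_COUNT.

Answer: 1 15

Derivation:
clock 0: start=1, rate=0.9, needs 24-1 = 23; ticks = ceil(23/0.9) = ceil(25.5556) = 26; reading at tick 26 = 1 + 0.9*26 = 24.4000
clock 1: start=11, rate=0.9, needs 24-11 = 13; ticks = ceil(13/0.9) = ceil(14.4444) = 15; reading at tick 15 = 11 + 0.9*15 = 24.5000
Minimum tick count = 15; winners = [1]; smallest index = 1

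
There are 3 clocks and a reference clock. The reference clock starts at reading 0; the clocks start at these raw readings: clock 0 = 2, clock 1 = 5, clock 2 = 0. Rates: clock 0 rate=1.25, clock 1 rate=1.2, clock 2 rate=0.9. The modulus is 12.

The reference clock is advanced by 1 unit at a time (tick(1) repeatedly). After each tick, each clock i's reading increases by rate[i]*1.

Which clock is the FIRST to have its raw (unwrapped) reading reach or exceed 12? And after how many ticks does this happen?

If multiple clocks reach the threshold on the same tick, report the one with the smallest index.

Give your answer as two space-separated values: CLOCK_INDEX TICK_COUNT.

Answer: 1 6

Derivation:
clock 0: start=2, rate=1.25, needs 12-2 = 10; ticks = ceil(10/1.25) = ceil(8.0000) = 8; reading at tick 8 = 2 + 1.25*8 = 12.0000
clock 1: start=5, rate=1.2, needs 12-5 = 7; ticks = ceil(7/1.2) = ceil(5.8333) = 6; reading at tick 6 = 5 + 1.2*6 = 12.2000
clock 2: start=0, rate=0.9, needs 12-0 = 12; ticks = ceil(12/0.9) = ceil(13.3333) = 14; reading at tick 14 = 0 + 0.9*14 = 12.6000
Minimum tick count = 6; winners = [1]; smallest index = 1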